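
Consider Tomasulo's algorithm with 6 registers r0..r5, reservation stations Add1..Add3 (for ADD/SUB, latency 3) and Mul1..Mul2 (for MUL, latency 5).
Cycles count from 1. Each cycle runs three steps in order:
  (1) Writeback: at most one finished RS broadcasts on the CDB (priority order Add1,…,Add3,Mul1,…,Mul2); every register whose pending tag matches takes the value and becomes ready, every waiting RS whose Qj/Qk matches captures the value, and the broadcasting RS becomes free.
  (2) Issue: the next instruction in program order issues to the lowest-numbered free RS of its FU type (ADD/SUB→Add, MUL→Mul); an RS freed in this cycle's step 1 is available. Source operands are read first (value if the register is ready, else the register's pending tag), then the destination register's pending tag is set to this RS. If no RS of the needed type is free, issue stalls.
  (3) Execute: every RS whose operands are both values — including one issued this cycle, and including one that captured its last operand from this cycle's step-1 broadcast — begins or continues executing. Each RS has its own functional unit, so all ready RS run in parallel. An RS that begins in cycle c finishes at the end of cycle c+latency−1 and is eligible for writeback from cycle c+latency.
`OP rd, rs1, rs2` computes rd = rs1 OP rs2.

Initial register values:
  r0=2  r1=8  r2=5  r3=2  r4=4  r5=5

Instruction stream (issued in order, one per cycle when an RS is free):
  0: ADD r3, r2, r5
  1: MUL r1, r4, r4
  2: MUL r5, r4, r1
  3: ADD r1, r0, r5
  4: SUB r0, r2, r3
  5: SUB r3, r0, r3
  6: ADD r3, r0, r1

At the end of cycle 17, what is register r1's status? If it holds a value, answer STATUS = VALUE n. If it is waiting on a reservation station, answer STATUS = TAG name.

  c1: issue ADD r3<-Add1  regs: r0:2,r1:8,r2:5,r3:Add1,r4:4,r5:5
  c2: issue MUL r1<-Mul1  regs: r0:2,r1:Mul1,r2:5,r3:Add1,r4:4,r5:5
  c3: issue MUL r5<-Mul2  regs: r0:2,r1:Mul1,r2:5,r3:Add1,r4:4,r5:Mul2
  c4: CDB Add1=10; issue ADD r1<-Add1  regs: r0:2,r1:Add1,r2:5,r3:10,r4:4,r5:Mul2
  c5: issue SUB r0<-Add2  regs: r0:Add2,r1:Add1,r2:5,r3:10,r4:4,r5:Mul2
  c6: issue SUB r3<-Add3  regs: r0:Add2,r1:Add1,r2:5,r3:Add3,r4:4,r5:Mul2
  c7: CDB Mul1=16; stall  regs: r0:Add2,r1:Add1,r2:5,r3:Add3,r4:4,r5:Mul2
  c8: CDB Add2=-5; issue ADD r3<-Add2  regs: r0:-5,r1:Add1,r2:5,r3:Add2,r4:4,r5:Mul2
  c9: -  regs: r0:-5,r1:Add1,r2:5,r3:Add2,r4:4,r5:Mul2
  c10: -  regs: r0:-5,r1:Add1,r2:5,r3:Add2,r4:4,r5:Mul2
  c11: CDB Add3=-15  regs: r0:-5,r1:Add1,r2:5,r3:Add2,r4:4,r5:Mul2
  c12: CDB Mul2=64  regs: r0:-5,r1:Add1,r2:5,r3:Add2,r4:4,r5:64
  c13: -  regs: r0:-5,r1:Add1,r2:5,r3:Add2,r4:4,r5:64
  c14: -  regs: r0:-5,r1:Add1,r2:5,r3:Add2,r4:4,r5:64
  c15: CDB Add1=66  regs: r0:-5,r1:66,r2:5,r3:Add2,r4:4,r5:64
  c16: -  regs: r0:-5,r1:66,r2:5,r3:Add2,r4:4,r5:64
  c17: -  regs: r0:-5,r1:66,r2:5,r3:Add2,r4:4,r5:64

STATUS = VALUE 66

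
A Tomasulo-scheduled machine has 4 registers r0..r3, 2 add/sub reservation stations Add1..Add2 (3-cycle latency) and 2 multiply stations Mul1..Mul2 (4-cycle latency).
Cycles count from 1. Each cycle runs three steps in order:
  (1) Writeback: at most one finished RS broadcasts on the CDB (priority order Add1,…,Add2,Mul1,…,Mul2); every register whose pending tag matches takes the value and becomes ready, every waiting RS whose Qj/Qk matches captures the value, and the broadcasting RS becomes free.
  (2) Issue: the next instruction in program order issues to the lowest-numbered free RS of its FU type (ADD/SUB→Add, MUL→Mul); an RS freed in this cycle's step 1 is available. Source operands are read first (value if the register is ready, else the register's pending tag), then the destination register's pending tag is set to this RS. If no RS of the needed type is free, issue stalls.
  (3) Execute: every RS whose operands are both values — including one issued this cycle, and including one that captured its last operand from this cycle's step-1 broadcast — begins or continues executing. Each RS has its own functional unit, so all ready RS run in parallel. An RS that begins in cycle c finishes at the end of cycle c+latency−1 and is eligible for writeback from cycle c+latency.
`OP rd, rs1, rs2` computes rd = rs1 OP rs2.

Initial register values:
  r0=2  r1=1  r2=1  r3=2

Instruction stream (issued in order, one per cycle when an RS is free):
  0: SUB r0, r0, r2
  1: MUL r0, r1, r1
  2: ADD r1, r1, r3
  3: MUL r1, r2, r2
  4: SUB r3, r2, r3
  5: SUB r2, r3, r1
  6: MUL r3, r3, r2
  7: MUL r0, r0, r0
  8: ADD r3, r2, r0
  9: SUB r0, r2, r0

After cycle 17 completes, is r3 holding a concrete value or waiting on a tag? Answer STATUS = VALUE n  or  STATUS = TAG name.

c1: issue SUB r0<-Add1 | r0:Add1,r1:1,r2:1,r3:2
c2: issue MUL r0<-Mul1 | r0:Mul1,r1:1,r2:1,r3:2
c3: issue ADD r1<-Add2 | r0:Mul1,r1:Add2,r2:1,r3:2
c4: CDB Add1=1; issue MUL r1<-Mul2 | r0:Mul1,r1:Mul2,r2:1,r3:2
c5: issue SUB r3<-Add1 | r0:Mul1,r1:Mul2,r2:1,r3:Add1
c6: CDB Add2=3; issue SUB r2<-Add2 | r0:Mul1,r1:Mul2,r2:Add2,r3:Add1
c7: CDB Mul1=1; issue MUL r3<-Mul1 | r0:1,r1:Mul2,r2:Add2,r3:Mul1
c8: CDB Add1=-1; stall | r0:1,r1:Mul2,r2:Add2,r3:Mul1
c9: CDB Mul2=1; issue MUL r0<-Mul2 | r0:Mul2,r1:1,r2:Add2,r3:Mul1
c10: issue ADD r3<-Add1 | r0:Mul2,r1:1,r2:Add2,r3:Add1
c11: stall | r0:Mul2,r1:1,r2:Add2,r3:Add1
c12: CDB Add2=-2; issue SUB r0<-Add2 | r0:Add2,r1:1,r2:-2,r3:Add1
c13: CDB Mul2=1 | r0:Add2,r1:1,r2:-2,r3:Add1
c14: - | r0:Add2,r1:1,r2:-2,r3:Add1
c15: - | r0:Add2,r1:1,r2:-2,r3:Add1
c16: CDB Add1=-1 | r0:Add2,r1:1,r2:-2,r3:-1
c17: CDB Add2=-3 | r0:-3,r1:1,r2:-2,r3:-1

STATUS = VALUE -1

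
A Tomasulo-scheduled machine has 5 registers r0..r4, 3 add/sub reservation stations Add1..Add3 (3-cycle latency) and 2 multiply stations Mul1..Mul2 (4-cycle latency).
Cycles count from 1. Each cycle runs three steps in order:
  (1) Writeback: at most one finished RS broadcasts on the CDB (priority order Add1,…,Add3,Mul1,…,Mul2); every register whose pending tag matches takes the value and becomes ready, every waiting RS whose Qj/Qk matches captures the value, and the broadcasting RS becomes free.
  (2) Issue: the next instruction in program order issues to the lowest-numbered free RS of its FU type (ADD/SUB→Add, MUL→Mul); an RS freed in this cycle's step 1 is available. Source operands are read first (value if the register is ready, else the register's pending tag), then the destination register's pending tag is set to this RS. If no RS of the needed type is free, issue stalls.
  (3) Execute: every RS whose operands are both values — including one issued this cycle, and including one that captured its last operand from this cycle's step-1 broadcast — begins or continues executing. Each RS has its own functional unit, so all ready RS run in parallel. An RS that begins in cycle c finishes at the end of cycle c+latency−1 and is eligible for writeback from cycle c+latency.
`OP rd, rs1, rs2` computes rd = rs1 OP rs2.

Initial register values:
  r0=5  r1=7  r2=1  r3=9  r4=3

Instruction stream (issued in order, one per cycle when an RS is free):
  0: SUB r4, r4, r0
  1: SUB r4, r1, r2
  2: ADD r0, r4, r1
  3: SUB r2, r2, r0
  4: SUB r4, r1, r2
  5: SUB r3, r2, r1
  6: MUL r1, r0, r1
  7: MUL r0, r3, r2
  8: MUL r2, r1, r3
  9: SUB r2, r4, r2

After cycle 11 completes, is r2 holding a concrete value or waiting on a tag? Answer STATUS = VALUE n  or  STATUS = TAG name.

cycle 1: issue SUB r4<-Add1 // r0:5,r1:7,r2:1,r3:9,r4:Add1
cycle 2: issue SUB r4<-Add2 // r0:5,r1:7,r2:1,r3:9,r4:Add2
cycle 3: issue ADD r0<-Add3 // r0:Add3,r1:7,r2:1,r3:9,r4:Add2
cycle 4: CDB Add1=-2; issue SUB r2<-Add1 // r0:Add3,r1:7,r2:Add1,r3:9,r4:Add2
cycle 5: CDB Add2=6; issue SUB r4<-Add2 // r0:Add3,r1:7,r2:Add1,r3:9,r4:Add2
cycle 6: stall // r0:Add3,r1:7,r2:Add1,r3:9,r4:Add2
cycle 7: stall // r0:Add3,r1:7,r2:Add1,r3:9,r4:Add2
cycle 8: CDB Add3=13; issue SUB r3<-Add3 // r0:13,r1:7,r2:Add1,r3:Add3,r4:Add2
cycle 9: issue MUL r1<-Mul1 // r0:13,r1:Mul1,r2:Add1,r3:Add3,r4:Add2
cycle 10: issue MUL r0<-Mul2 // r0:Mul2,r1:Mul1,r2:Add1,r3:Add3,r4:Add2
cycle 11: CDB Add1=-12; stall // r0:Mul2,r1:Mul1,r2:-12,r3:Add3,r4:Add2

STATUS = VALUE -12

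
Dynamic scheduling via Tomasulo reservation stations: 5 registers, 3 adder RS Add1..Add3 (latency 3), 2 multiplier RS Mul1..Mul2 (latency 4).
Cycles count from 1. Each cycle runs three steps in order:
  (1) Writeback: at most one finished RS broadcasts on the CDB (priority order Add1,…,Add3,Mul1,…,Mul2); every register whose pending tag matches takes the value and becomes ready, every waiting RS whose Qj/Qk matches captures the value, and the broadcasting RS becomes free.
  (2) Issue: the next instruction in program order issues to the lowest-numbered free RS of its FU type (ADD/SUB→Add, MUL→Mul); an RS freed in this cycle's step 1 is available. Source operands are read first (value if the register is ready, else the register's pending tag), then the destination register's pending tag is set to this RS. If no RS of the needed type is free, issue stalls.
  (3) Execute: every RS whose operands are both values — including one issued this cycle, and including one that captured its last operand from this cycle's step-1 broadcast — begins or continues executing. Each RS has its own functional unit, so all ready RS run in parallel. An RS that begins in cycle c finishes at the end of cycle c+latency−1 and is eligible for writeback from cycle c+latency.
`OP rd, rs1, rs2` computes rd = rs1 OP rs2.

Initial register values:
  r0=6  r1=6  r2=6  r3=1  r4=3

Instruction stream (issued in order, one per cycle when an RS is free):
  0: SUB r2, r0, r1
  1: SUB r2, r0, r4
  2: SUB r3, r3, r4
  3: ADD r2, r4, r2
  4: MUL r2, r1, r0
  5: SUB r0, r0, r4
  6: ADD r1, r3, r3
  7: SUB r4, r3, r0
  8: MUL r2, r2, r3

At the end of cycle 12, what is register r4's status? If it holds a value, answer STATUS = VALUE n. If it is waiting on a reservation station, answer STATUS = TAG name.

STATUS = VALUE -5

  c1: issue SUB r2<-Add1  regs: r0:6,r1:6,r2:Add1,r3:1,r4:3
  c2: issue SUB r2<-Add2  regs: r0:6,r1:6,r2:Add2,r3:1,r4:3
  c3: issue SUB r3<-Add3  regs: r0:6,r1:6,r2:Add2,r3:Add3,r4:3
  c4: CDB Add1=0; issue ADD r2<-Add1  regs: r0:6,r1:6,r2:Add1,r3:Add3,r4:3
  c5: CDB Add2=3; issue MUL r2<-Mul1  regs: r0:6,r1:6,r2:Mul1,r3:Add3,r4:3
  c6: CDB Add3=-2; issue SUB r0<-Add2  regs: r0:Add2,r1:6,r2:Mul1,r3:-2,r4:3
  c7: issue ADD r1<-Add3  regs: r0:Add2,r1:Add3,r2:Mul1,r3:-2,r4:3
  c8: CDB Add1=6; issue SUB r4<-Add1  regs: r0:Add2,r1:Add3,r2:Mul1,r3:-2,r4:Add1
  c9: CDB Add2=3; issue MUL r2<-Mul2  regs: r0:3,r1:Add3,r2:Mul2,r3:-2,r4:Add1
  c10: CDB Add3=-4  regs: r0:3,r1:-4,r2:Mul2,r3:-2,r4:Add1
  c11: CDB Mul1=36  regs: r0:3,r1:-4,r2:Mul2,r3:-2,r4:Add1
  c12: CDB Add1=-5  regs: r0:3,r1:-4,r2:Mul2,r3:-2,r4:-5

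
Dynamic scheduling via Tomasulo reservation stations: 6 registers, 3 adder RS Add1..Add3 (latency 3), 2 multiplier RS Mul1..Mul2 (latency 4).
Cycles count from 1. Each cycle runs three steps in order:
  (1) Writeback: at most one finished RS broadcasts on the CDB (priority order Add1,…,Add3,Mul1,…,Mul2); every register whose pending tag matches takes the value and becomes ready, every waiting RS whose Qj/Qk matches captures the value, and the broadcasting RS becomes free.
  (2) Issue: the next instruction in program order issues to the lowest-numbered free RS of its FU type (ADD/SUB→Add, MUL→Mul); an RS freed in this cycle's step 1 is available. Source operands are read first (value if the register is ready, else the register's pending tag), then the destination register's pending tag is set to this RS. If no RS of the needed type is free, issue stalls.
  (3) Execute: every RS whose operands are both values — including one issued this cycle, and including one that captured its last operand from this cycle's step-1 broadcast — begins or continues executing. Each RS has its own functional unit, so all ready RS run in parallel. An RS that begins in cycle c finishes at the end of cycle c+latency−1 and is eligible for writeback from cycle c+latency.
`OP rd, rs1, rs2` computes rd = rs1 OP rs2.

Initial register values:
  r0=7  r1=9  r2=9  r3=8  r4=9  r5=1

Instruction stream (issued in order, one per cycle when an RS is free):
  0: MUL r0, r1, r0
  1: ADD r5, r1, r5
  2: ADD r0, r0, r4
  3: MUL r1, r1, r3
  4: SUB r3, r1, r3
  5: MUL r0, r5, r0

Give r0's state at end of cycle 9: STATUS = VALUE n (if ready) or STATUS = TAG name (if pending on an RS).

  c1: issue MUL r0<-Mul1  regs: r0:Mul1,r1:9,r2:9,r3:8,r4:9,r5:1
  c2: issue ADD r5<-Add1  regs: r0:Mul1,r1:9,r2:9,r3:8,r4:9,r5:Add1
  c3: issue ADD r0<-Add2  regs: r0:Add2,r1:9,r2:9,r3:8,r4:9,r5:Add1
  c4: issue MUL r1<-Mul2  regs: r0:Add2,r1:Mul2,r2:9,r3:8,r4:9,r5:Add1
  c5: CDB Add1=10; issue SUB r3<-Add1  regs: r0:Add2,r1:Mul2,r2:9,r3:Add1,r4:9,r5:10
  c6: CDB Mul1=63; issue MUL r0<-Mul1  regs: r0:Mul1,r1:Mul2,r2:9,r3:Add1,r4:9,r5:10
  c7: -  regs: r0:Mul1,r1:Mul2,r2:9,r3:Add1,r4:9,r5:10
  c8: CDB Mul2=72  regs: r0:Mul1,r1:72,r2:9,r3:Add1,r4:9,r5:10
  c9: CDB Add2=72  regs: r0:Mul1,r1:72,r2:9,r3:Add1,r4:9,r5:10

STATUS = TAG Mul1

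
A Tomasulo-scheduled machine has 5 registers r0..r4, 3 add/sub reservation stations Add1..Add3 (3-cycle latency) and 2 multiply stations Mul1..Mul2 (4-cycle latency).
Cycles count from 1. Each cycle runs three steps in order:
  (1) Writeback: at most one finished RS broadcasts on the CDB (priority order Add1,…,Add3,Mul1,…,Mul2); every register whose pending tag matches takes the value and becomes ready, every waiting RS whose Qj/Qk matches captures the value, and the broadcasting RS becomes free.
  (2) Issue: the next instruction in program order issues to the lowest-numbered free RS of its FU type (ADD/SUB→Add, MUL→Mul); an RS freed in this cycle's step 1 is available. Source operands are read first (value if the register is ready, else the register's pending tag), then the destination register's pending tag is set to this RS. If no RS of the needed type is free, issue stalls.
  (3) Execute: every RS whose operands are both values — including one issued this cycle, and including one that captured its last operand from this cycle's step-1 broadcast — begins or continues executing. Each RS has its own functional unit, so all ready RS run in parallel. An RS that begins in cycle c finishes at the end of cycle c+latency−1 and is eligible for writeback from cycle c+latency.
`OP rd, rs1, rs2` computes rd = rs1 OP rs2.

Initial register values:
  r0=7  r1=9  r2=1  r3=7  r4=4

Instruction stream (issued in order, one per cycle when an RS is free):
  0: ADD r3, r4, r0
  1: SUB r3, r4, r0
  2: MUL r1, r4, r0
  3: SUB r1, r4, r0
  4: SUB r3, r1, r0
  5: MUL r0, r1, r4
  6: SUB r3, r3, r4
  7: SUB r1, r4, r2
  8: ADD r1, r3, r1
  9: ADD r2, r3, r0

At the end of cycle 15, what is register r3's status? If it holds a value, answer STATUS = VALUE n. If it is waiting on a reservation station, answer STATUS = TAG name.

c1: issue ADD r3<-Add1 | r0:7,r1:9,r2:1,r3:Add1,r4:4
c2: issue SUB r3<-Add2 | r0:7,r1:9,r2:1,r3:Add2,r4:4
c3: issue MUL r1<-Mul1 | r0:7,r1:Mul1,r2:1,r3:Add2,r4:4
c4: CDB Add1=11; issue SUB r1<-Add1 | r0:7,r1:Add1,r2:1,r3:Add2,r4:4
c5: CDB Add2=-3; issue SUB r3<-Add2 | r0:7,r1:Add1,r2:1,r3:Add2,r4:4
c6: issue MUL r0<-Mul2 | r0:Mul2,r1:Add1,r2:1,r3:Add2,r4:4
c7: CDB Add1=-3; issue SUB r3<-Add1 | r0:Mul2,r1:-3,r2:1,r3:Add1,r4:4
c8: CDB Mul1=28; issue SUB r1<-Add3 | r0:Mul2,r1:Add3,r2:1,r3:Add1,r4:4
c9: stall | r0:Mul2,r1:Add3,r2:1,r3:Add1,r4:4
c10: CDB Add2=-10; issue ADD r1<-Add2 | r0:Mul2,r1:Add2,r2:1,r3:Add1,r4:4
c11: CDB Add3=3; issue ADD r2<-Add3 | r0:Mul2,r1:Add2,r2:Add3,r3:Add1,r4:4
c12: CDB Mul2=-12 | r0:-12,r1:Add2,r2:Add3,r3:Add1,r4:4
c13: CDB Add1=-14 | r0:-12,r1:Add2,r2:Add3,r3:-14,r4:4
c14: - | r0:-12,r1:Add2,r2:Add3,r3:-14,r4:4
c15: - | r0:-12,r1:Add2,r2:Add3,r3:-14,r4:4

STATUS = VALUE -14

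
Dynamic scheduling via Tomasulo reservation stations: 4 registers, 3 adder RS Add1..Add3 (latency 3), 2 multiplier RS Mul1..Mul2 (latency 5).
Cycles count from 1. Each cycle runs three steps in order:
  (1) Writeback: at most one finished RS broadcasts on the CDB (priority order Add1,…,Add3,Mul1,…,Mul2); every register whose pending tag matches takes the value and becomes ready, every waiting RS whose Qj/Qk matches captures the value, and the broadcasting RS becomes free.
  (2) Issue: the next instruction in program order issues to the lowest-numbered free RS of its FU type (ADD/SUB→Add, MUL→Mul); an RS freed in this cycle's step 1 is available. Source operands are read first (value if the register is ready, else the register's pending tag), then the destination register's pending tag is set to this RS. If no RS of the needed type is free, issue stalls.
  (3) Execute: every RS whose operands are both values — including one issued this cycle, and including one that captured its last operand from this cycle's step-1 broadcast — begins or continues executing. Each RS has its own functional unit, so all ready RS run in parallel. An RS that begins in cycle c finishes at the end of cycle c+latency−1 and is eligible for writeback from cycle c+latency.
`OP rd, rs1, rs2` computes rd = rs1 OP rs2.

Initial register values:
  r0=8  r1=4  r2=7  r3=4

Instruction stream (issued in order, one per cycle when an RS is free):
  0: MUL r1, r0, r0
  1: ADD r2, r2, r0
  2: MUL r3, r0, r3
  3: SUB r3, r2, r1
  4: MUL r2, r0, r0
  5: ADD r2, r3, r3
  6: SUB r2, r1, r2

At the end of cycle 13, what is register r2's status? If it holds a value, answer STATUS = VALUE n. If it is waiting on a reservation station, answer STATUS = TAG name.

STATUS = TAG Add3

cycle 1: issue MUL r1<-Mul1 // r0:8,r1:Mul1,r2:7,r3:4
cycle 2: issue ADD r2<-Add1 // r0:8,r1:Mul1,r2:Add1,r3:4
cycle 3: issue MUL r3<-Mul2 // r0:8,r1:Mul1,r2:Add1,r3:Mul2
cycle 4: issue SUB r3<-Add2 // r0:8,r1:Mul1,r2:Add1,r3:Add2
cycle 5: CDB Add1=15; stall // r0:8,r1:Mul1,r2:15,r3:Add2
cycle 6: CDB Mul1=64; issue MUL r2<-Mul1 // r0:8,r1:64,r2:Mul1,r3:Add2
cycle 7: issue ADD r2<-Add1 // r0:8,r1:64,r2:Add1,r3:Add2
cycle 8: CDB Mul2=32; issue SUB r2<-Add3 // r0:8,r1:64,r2:Add3,r3:Add2
cycle 9: CDB Add2=-49 // r0:8,r1:64,r2:Add3,r3:-49
cycle 10: - // r0:8,r1:64,r2:Add3,r3:-49
cycle 11: CDB Mul1=64 // r0:8,r1:64,r2:Add3,r3:-49
cycle 12: CDB Add1=-98 // r0:8,r1:64,r2:Add3,r3:-49
cycle 13: - // r0:8,r1:64,r2:Add3,r3:-49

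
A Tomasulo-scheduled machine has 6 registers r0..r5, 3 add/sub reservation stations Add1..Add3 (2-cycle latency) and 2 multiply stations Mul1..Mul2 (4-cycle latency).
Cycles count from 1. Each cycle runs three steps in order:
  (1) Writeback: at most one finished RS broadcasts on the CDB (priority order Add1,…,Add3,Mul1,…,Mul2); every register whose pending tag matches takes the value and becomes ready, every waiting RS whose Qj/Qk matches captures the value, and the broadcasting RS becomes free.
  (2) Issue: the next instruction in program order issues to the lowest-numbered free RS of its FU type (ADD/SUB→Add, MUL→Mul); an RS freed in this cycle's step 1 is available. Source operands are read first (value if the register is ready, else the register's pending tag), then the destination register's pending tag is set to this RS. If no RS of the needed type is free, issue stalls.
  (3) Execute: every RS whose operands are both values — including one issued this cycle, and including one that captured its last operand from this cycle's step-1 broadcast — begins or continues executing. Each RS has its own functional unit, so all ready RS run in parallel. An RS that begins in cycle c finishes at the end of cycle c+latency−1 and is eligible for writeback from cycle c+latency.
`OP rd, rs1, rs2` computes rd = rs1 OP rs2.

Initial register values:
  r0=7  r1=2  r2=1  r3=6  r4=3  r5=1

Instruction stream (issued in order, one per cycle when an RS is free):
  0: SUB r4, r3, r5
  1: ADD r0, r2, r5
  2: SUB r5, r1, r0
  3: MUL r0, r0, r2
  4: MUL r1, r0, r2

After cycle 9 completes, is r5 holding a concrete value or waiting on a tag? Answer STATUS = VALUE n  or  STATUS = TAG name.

STATUS = VALUE 0

cycle 1: issue SUB r4<-Add1 // r0:7,r1:2,r2:1,r3:6,r4:Add1,r5:1
cycle 2: issue ADD r0<-Add2 // r0:Add2,r1:2,r2:1,r3:6,r4:Add1,r5:1
cycle 3: CDB Add1=5; issue SUB r5<-Add1 // r0:Add2,r1:2,r2:1,r3:6,r4:5,r5:Add1
cycle 4: CDB Add2=2; issue MUL r0<-Mul1 // r0:Mul1,r1:2,r2:1,r3:6,r4:5,r5:Add1
cycle 5: issue MUL r1<-Mul2 // r0:Mul1,r1:Mul2,r2:1,r3:6,r4:5,r5:Add1
cycle 6: CDB Add1=0 // r0:Mul1,r1:Mul2,r2:1,r3:6,r4:5,r5:0
cycle 7: - // r0:Mul1,r1:Mul2,r2:1,r3:6,r4:5,r5:0
cycle 8: CDB Mul1=2 // r0:2,r1:Mul2,r2:1,r3:6,r4:5,r5:0
cycle 9: - // r0:2,r1:Mul2,r2:1,r3:6,r4:5,r5:0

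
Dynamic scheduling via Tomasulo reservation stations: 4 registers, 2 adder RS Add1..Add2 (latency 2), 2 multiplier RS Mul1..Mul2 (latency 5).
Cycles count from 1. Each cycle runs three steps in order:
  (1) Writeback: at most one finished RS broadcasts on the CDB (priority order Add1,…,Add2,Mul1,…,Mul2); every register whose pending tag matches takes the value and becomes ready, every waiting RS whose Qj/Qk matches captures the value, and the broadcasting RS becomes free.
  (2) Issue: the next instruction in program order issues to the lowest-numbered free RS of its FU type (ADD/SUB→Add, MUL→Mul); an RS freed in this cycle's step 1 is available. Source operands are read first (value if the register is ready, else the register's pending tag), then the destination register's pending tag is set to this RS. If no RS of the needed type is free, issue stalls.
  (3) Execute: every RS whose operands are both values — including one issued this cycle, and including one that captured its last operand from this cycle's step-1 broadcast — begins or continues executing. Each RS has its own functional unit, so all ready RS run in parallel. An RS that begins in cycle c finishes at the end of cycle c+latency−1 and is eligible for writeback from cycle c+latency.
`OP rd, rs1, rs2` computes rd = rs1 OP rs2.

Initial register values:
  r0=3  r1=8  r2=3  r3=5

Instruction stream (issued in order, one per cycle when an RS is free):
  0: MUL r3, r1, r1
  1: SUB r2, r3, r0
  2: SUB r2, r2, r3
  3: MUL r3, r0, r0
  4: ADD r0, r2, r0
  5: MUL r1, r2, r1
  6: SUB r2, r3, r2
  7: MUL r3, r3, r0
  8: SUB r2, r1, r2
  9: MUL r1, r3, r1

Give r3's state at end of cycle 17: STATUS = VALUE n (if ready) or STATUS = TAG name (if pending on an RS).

c1: issue MUL r3<-Mul1 | r0:3,r1:8,r2:3,r3:Mul1
c2: issue SUB r2<-Add1 | r0:3,r1:8,r2:Add1,r3:Mul1
c3: issue SUB r2<-Add2 | r0:3,r1:8,r2:Add2,r3:Mul1
c4: issue MUL r3<-Mul2 | r0:3,r1:8,r2:Add2,r3:Mul2
c5: stall | r0:3,r1:8,r2:Add2,r3:Mul2
c6: CDB Mul1=64; stall | r0:3,r1:8,r2:Add2,r3:Mul2
c7: stall | r0:3,r1:8,r2:Add2,r3:Mul2
c8: CDB Add1=61; issue ADD r0<-Add1 | r0:Add1,r1:8,r2:Add2,r3:Mul2
c9: CDB Mul2=9; issue MUL r1<-Mul1 | r0:Add1,r1:Mul1,r2:Add2,r3:9
c10: CDB Add2=-3; issue SUB r2<-Add2 | r0:Add1,r1:Mul1,r2:Add2,r3:9
c11: issue MUL r3<-Mul2 | r0:Add1,r1:Mul1,r2:Add2,r3:Mul2
c12: CDB Add1=0; issue SUB r2<-Add1 | r0:0,r1:Mul1,r2:Add1,r3:Mul2
c13: CDB Add2=12; stall | r0:0,r1:Mul1,r2:Add1,r3:Mul2
c14: stall | r0:0,r1:Mul1,r2:Add1,r3:Mul2
c15: CDB Mul1=-24; issue MUL r1<-Mul1 | r0:0,r1:Mul1,r2:Add1,r3:Mul2
c16: - | r0:0,r1:Mul1,r2:Add1,r3:Mul2
c17: CDB Add1=-36 | r0:0,r1:Mul1,r2:-36,r3:Mul2

STATUS = TAG Mul2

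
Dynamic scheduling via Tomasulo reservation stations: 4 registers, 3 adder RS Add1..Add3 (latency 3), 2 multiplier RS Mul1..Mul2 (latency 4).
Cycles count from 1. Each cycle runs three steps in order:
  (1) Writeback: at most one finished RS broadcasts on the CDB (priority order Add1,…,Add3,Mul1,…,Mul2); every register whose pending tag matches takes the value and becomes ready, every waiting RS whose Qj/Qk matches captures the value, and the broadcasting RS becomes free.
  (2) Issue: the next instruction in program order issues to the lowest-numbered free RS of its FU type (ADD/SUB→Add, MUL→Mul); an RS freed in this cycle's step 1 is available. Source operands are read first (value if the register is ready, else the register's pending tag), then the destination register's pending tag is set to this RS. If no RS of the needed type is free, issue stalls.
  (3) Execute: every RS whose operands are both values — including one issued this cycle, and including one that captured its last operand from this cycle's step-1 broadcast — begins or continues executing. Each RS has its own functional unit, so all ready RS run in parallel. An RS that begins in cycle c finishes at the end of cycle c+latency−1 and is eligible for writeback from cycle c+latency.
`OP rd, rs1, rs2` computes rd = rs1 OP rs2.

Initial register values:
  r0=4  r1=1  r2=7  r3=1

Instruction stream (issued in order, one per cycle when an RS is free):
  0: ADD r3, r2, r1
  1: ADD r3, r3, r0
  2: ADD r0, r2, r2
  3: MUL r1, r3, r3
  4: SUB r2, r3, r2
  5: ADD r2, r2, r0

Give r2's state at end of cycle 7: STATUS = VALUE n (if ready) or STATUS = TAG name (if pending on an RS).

cycle 1: issue ADD r3<-Add1 // r0:4,r1:1,r2:7,r3:Add1
cycle 2: issue ADD r3<-Add2 // r0:4,r1:1,r2:7,r3:Add2
cycle 3: issue ADD r0<-Add3 // r0:Add3,r1:1,r2:7,r3:Add2
cycle 4: CDB Add1=8; issue MUL r1<-Mul1 // r0:Add3,r1:Mul1,r2:7,r3:Add2
cycle 5: issue SUB r2<-Add1 // r0:Add3,r1:Mul1,r2:Add1,r3:Add2
cycle 6: CDB Add3=14; issue ADD r2<-Add3 // r0:14,r1:Mul1,r2:Add3,r3:Add2
cycle 7: CDB Add2=12 // r0:14,r1:Mul1,r2:Add3,r3:12

STATUS = TAG Add3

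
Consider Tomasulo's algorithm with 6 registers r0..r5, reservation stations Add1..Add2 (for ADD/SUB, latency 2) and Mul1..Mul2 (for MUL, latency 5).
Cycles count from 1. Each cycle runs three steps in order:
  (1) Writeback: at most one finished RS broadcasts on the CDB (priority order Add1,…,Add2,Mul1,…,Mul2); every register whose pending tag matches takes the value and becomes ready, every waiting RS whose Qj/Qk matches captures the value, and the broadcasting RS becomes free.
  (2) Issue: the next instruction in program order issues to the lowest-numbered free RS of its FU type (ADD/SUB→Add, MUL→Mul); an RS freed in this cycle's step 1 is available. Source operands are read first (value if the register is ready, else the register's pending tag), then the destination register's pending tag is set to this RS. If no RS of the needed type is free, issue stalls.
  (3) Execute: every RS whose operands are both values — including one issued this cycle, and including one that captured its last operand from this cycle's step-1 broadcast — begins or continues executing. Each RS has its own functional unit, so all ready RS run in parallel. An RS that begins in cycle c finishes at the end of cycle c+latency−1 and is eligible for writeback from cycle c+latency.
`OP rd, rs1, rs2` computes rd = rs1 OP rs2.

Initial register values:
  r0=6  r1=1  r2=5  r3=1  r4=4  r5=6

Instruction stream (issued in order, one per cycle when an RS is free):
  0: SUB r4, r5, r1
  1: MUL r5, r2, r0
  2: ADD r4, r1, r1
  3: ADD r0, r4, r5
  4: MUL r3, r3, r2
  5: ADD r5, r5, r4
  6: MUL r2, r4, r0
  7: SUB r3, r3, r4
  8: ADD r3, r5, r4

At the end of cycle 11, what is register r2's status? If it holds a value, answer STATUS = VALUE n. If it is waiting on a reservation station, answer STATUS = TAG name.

STATUS = TAG Mul1

c1: issue SUB r4<-Add1 | r0:6,r1:1,r2:5,r3:1,r4:Add1,r5:6
c2: issue MUL r5<-Mul1 | r0:6,r1:1,r2:5,r3:1,r4:Add1,r5:Mul1
c3: CDB Add1=5; issue ADD r4<-Add1 | r0:6,r1:1,r2:5,r3:1,r4:Add1,r5:Mul1
c4: issue ADD r0<-Add2 | r0:Add2,r1:1,r2:5,r3:1,r4:Add1,r5:Mul1
c5: CDB Add1=2; issue MUL r3<-Mul2 | r0:Add2,r1:1,r2:5,r3:Mul2,r4:2,r5:Mul1
c6: issue ADD r5<-Add1 | r0:Add2,r1:1,r2:5,r3:Mul2,r4:2,r5:Add1
c7: CDB Mul1=30; issue MUL r2<-Mul1 | r0:Add2,r1:1,r2:Mul1,r3:Mul2,r4:2,r5:Add1
c8: stall | r0:Add2,r1:1,r2:Mul1,r3:Mul2,r4:2,r5:Add1
c9: CDB Add1=32; issue SUB r3<-Add1 | r0:Add2,r1:1,r2:Mul1,r3:Add1,r4:2,r5:32
c10: CDB Add2=32; issue ADD r3<-Add2 | r0:32,r1:1,r2:Mul1,r3:Add2,r4:2,r5:32
c11: CDB Mul2=5 | r0:32,r1:1,r2:Mul1,r3:Add2,r4:2,r5:32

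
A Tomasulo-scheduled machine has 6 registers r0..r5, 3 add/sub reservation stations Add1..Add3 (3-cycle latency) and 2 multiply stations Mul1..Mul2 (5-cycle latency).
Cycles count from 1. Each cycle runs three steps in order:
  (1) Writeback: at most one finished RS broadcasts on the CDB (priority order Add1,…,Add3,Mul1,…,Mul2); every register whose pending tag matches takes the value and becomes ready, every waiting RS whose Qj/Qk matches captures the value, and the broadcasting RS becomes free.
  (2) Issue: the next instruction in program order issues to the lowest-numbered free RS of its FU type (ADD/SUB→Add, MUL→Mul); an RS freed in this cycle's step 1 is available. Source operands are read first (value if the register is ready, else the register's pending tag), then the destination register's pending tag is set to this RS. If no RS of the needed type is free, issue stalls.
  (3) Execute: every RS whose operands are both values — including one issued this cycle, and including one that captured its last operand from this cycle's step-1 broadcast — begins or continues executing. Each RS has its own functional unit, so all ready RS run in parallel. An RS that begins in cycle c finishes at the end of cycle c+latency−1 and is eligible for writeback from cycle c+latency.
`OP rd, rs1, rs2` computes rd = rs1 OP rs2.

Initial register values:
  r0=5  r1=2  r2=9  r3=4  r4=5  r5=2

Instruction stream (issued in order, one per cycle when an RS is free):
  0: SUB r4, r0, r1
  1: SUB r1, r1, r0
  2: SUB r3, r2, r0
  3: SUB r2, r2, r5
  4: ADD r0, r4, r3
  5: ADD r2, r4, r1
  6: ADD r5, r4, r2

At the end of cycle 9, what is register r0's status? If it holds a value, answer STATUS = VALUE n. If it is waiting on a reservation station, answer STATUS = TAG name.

c1: issue SUB r4<-Add1 | r0:5,r1:2,r2:9,r3:4,r4:Add1,r5:2
c2: issue SUB r1<-Add2 | r0:5,r1:Add2,r2:9,r3:4,r4:Add1,r5:2
c3: issue SUB r3<-Add3 | r0:5,r1:Add2,r2:9,r3:Add3,r4:Add1,r5:2
c4: CDB Add1=3; issue SUB r2<-Add1 | r0:5,r1:Add2,r2:Add1,r3:Add3,r4:3,r5:2
c5: CDB Add2=-3; issue ADD r0<-Add2 | r0:Add2,r1:-3,r2:Add1,r3:Add3,r4:3,r5:2
c6: CDB Add3=4; issue ADD r2<-Add3 | r0:Add2,r1:-3,r2:Add3,r3:4,r4:3,r5:2
c7: CDB Add1=7; issue ADD r5<-Add1 | r0:Add2,r1:-3,r2:Add3,r3:4,r4:3,r5:Add1
c8: - | r0:Add2,r1:-3,r2:Add3,r3:4,r4:3,r5:Add1
c9: CDB Add2=7 | r0:7,r1:-3,r2:Add3,r3:4,r4:3,r5:Add1

STATUS = VALUE 7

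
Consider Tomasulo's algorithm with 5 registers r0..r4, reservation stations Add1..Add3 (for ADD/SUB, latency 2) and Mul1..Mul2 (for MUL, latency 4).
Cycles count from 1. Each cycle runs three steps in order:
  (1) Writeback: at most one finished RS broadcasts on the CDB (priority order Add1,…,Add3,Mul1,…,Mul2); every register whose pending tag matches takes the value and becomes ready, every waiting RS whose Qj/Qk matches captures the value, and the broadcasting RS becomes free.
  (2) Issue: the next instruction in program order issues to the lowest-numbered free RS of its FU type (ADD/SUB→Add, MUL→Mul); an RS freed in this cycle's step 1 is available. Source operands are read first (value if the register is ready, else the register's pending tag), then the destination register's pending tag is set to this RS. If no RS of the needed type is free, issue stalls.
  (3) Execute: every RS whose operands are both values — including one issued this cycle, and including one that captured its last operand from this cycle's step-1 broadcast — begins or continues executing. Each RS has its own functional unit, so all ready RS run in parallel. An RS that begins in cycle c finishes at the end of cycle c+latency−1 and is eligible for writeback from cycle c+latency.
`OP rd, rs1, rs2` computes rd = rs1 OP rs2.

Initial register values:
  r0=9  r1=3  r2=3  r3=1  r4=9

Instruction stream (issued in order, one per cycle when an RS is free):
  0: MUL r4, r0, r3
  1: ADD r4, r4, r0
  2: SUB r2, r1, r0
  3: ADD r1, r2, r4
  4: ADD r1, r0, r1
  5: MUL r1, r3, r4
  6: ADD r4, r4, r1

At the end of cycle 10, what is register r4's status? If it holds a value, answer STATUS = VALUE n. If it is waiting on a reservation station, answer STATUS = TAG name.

STATUS = TAG Add1

cycle 1: issue MUL r4<-Mul1 // r0:9,r1:3,r2:3,r3:1,r4:Mul1
cycle 2: issue ADD r4<-Add1 // r0:9,r1:3,r2:3,r3:1,r4:Add1
cycle 3: issue SUB r2<-Add2 // r0:9,r1:3,r2:Add2,r3:1,r4:Add1
cycle 4: issue ADD r1<-Add3 // r0:9,r1:Add3,r2:Add2,r3:1,r4:Add1
cycle 5: CDB Add2=-6; issue ADD r1<-Add2 // r0:9,r1:Add2,r2:-6,r3:1,r4:Add1
cycle 6: CDB Mul1=9; issue MUL r1<-Mul1 // r0:9,r1:Mul1,r2:-6,r3:1,r4:Add1
cycle 7: stall // r0:9,r1:Mul1,r2:-6,r3:1,r4:Add1
cycle 8: CDB Add1=18; issue ADD r4<-Add1 // r0:9,r1:Mul1,r2:-6,r3:1,r4:Add1
cycle 9: - // r0:9,r1:Mul1,r2:-6,r3:1,r4:Add1
cycle 10: CDB Add3=12 // r0:9,r1:Mul1,r2:-6,r3:1,r4:Add1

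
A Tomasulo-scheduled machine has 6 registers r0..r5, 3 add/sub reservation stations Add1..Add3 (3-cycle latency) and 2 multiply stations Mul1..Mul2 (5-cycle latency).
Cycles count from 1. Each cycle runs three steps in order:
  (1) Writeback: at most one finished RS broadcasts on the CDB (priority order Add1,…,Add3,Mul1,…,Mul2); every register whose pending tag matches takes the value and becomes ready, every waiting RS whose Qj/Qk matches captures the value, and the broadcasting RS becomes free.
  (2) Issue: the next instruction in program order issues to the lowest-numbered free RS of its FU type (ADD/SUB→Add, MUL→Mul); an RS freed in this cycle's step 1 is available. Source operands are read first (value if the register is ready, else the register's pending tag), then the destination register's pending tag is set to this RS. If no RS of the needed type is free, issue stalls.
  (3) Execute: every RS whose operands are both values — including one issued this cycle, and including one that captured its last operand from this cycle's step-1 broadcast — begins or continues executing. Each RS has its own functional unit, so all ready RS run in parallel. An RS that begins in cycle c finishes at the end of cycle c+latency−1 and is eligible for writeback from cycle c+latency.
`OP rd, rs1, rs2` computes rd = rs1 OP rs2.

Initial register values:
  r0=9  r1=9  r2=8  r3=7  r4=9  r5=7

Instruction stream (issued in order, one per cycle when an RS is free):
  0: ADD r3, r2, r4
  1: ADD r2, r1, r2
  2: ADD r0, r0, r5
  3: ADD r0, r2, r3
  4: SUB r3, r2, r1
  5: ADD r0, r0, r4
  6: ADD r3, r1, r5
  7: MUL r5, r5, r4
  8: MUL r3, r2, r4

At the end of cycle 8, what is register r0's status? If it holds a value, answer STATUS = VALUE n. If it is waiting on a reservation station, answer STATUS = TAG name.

cycle 1: issue ADD r3<-Add1 // r0:9,r1:9,r2:8,r3:Add1,r4:9,r5:7
cycle 2: issue ADD r2<-Add2 // r0:9,r1:9,r2:Add2,r3:Add1,r4:9,r5:7
cycle 3: issue ADD r0<-Add3 // r0:Add3,r1:9,r2:Add2,r3:Add1,r4:9,r5:7
cycle 4: CDB Add1=17; issue ADD r0<-Add1 // r0:Add1,r1:9,r2:Add2,r3:17,r4:9,r5:7
cycle 5: CDB Add2=17; issue SUB r3<-Add2 // r0:Add1,r1:9,r2:17,r3:Add2,r4:9,r5:7
cycle 6: CDB Add3=16; issue ADD r0<-Add3 // r0:Add3,r1:9,r2:17,r3:Add2,r4:9,r5:7
cycle 7: stall // r0:Add3,r1:9,r2:17,r3:Add2,r4:9,r5:7
cycle 8: CDB Add1=34; issue ADD r3<-Add1 // r0:Add3,r1:9,r2:17,r3:Add1,r4:9,r5:7

STATUS = TAG Add3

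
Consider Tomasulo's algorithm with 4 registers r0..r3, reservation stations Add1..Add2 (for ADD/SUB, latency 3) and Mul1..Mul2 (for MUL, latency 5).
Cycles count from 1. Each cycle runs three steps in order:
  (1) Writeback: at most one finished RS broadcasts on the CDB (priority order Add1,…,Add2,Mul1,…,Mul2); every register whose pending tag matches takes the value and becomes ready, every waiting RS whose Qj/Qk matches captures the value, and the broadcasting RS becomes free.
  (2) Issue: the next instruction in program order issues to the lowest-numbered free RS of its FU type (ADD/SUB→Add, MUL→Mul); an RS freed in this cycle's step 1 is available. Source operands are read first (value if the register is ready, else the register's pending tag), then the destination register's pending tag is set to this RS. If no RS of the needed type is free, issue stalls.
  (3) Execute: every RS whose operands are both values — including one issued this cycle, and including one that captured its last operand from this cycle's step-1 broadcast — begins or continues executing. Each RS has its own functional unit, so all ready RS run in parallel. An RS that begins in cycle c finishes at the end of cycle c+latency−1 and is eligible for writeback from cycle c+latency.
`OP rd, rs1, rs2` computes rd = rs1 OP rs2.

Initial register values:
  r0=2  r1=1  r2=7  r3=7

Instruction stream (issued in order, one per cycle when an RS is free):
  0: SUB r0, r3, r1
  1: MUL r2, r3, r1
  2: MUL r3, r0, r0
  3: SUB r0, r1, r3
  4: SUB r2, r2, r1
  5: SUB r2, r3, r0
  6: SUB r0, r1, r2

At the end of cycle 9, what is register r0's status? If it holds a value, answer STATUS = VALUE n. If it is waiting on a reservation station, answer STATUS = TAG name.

c1: issue SUB r0<-Add1 | r0:Add1,r1:1,r2:7,r3:7
c2: issue MUL r2<-Mul1 | r0:Add1,r1:1,r2:Mul1,r3:7
c3: issue MUL r3<-Mul2 | r0:Add1,r1:1,r2:Mul1,r3:Mul2
c4: CDB Add1=6; issue SUB r0<-Add1 | r0:Add1,r1:1,r2:Mul1,r3:Mul2
c5: issue SUB r2<-Add2 | r0:Add1,r1:1,r2:Add2,r3:Mul2
c6: stall | r0:Add1,r1:1,r2:Add2,r3:Mul2
c7: CDB Mul1=7; stall | r0:Add1,r1:1,r2:Add2,r3:Mul2
c8: stall | r0:Add1,r1:1,r2:Add2,r3:Mul2
c9: CDB Mul2=36; stall | r0:Add1,r1:1,r2:Add2,r3:36

STATUS = TAG Add1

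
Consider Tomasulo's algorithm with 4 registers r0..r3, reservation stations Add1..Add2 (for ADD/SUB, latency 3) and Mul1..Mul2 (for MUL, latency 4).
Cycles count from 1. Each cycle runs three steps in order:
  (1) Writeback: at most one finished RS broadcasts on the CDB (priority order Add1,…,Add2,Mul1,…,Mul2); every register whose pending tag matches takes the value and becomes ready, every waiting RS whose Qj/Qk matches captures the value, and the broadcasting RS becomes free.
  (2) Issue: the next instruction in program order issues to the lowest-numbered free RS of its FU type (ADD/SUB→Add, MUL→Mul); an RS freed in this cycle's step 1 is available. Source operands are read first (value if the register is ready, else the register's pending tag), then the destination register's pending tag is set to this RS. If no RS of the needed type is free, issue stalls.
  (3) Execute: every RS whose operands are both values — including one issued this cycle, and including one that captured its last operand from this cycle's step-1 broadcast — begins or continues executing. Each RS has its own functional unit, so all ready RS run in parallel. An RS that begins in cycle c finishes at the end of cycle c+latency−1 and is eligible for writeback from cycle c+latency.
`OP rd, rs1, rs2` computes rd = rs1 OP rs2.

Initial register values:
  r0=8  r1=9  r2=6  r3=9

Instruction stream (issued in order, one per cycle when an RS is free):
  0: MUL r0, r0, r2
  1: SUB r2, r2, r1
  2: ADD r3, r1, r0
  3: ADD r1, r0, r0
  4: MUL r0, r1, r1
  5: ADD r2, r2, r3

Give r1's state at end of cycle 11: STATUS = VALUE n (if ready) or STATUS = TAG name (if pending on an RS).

c1: issue MUL r0<-Mul1 | r0:Mul1,r1:9,r2:6,r3:9
c2: issue SUB r2<-Add1 | r0:Mul1,r1:9,r2:Add1,r3:9
c3: issue ADD r3<-Add2 | r0:Mul1,r1:9,r2:Add1,r3:Add2
c4: stall | r0:Mul1,r1:9,r2:Add1,r3:Add2
c5: CDB Add1=-3; issue ADD r1<-Add1 | r0:Mul1,r1:Add1,r2:-3,r3:Add2
c6: CDB Mul1=48; issue MUL r0<-Mul1 | r0:Mul1,r1:Add1,r2:-3,r3:Add2
c7: stall | r0:Mul1,r1:Add1,r2:-3,r3:Add2
c8: stall | r0:Mul1,r1:Add1,r2:-3,r3:Add2
c9: CDB Add1=96; issue ADD r2<-Add1 | r0:Mul1,r1:96,r2:Add1,r3:Add2
c10: CDB Add2=57 | r0:Mul1,r1:96,r2:Add1,r3:57
c11: - | r0:Mul1,r1:96,r2:Add1,r3:57

STATUS = VALUE 96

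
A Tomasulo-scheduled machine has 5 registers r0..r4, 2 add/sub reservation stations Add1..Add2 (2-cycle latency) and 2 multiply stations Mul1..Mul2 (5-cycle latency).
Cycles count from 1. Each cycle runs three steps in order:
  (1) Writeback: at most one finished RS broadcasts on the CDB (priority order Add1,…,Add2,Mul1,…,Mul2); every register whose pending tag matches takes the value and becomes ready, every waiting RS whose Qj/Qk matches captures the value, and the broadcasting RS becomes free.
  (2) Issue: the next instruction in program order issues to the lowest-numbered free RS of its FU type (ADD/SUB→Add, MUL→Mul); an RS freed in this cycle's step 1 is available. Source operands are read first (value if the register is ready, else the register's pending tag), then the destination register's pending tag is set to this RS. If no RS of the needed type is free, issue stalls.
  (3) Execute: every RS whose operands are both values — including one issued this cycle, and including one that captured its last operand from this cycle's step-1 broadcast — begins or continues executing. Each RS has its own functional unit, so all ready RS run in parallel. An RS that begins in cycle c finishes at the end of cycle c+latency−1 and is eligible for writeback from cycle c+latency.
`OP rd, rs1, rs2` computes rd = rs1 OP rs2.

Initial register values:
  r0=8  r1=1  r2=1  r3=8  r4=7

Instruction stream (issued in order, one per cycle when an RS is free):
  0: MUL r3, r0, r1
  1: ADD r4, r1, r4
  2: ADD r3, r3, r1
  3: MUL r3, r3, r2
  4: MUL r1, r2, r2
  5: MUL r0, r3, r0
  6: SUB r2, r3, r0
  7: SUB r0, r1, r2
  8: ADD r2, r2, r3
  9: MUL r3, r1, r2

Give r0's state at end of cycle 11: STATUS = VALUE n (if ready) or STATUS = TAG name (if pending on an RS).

STATUS = TAG Mul1

c1: issue MUL r3<-Mul1 | r0:8,r1:1,r2:1,r3:Mul1,r4:7
c2: issue ADD r4<-Add1 | r0:8,r1:1,r2:1,r3:Mul1,r4:Add1
c3: issue ADD r3<-Add2 | r0:8,r1:1,r2:1,r3:Add2,r4:Add1
c4: CDB Add1=8; issue MUL r3<-Mul2 | r0:8,r1:1,r2:1,r3:Mul2,r4:8
c5: stall | r0:8,r1:1,r2:1,r3:Mul2,r4:8
c6: CDB Mul1=8; issue MUL r1<-Mul1 | r0:8,r1:Mul1,r2:1,r3:Mul2,r4:8
c7: stall | r0:8,r1:Mul1,r2:1,r3:Mul2,r4:8
c8: CDB Add2=9; stall | r0:8,r1:Mul1,r2:1,r3:Mul2,r4:8
c9: stall | r0:8,r1:Mul1,r2:1,r3:Mul2,r4:8
c10: stall | r0:8,r1:Mul1,r2:1,r3:Mul2,r4:8
c11: CDB Mul1=1; issue MUL r0<-Mul1 | r0:Mul1,r1:1,r2:1,r3:Mul2,r4:8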